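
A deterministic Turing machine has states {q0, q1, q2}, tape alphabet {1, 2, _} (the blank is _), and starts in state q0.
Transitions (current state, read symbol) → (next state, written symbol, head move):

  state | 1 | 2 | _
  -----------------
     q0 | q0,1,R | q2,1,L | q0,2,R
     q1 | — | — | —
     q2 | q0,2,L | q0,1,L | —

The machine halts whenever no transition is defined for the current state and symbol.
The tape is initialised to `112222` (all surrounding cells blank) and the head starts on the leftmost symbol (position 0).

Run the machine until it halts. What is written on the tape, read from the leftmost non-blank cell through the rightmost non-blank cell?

state=q0 head=0 tape=___[1]12222   (q0,1)→(q0,1,R)
state=q0 head=1 tape=___1[1]2222   (q0,1)→(q0,1,R)
state=q0 head=2 tape=___11[2]222   (q0,2)→(q2,1,L)
state=q2 head=1 tape=___1[1]1222   (q2,1)→(q0,2,L)
state=q0 head=0 tape=___[1]21222   (q0,1)→(q0,1,R)
state=q0 head=1 tape=___1[2]1222   (q0,2)→(q2,1,L)
state=q2 head=0 tape=___[1]11222   (q2,1)→(q0,2,L)
state=q0 head=-1 tape=__[_]211222   (q0,_)→(q0,2,R)
state=q0 head=0 tape=__2[2]11222   (q0,2)→(q2,1,L)
state=q2 head=-1 tape=__[2]111222   (q2,2)→(q0,1,L)
state=q0 head=-2 tape=_[_]1111222   (q0,_)→(q0,2,R)
state=q0 head=-1 tape=_2[1]111222   (q0,1)→(q0,1,R)
state=q0 head=0 tape=_21[1]11222   (q0,1)→(q0,1,R)
state=q0 head=1 tape=_211[1]1222   (q0,1)→(q0,1,R)
state=q0 head=2 tape=_2111[1]222   (q0,1)→(q0,1,R)
state=q0 head=3 tape=_21111[2]22   (q0,2)→(q2,1,L)
state=q2 head=2 tape=_2111[1]122   (q2,1)→(q0,2,L)
state=q0 head=1 tape=_211[1]2122   (q0,1)→(q0,1,R)
state=q0 head=2 tape=_2111[2]122   (q0,2)→(q2,1,L)
state=q2 head=1 tape=_211[1]1122   (q2,1)→(q0,2,L)
state=q0 head=0 tape=_21[1]21122   (q0,1)→(q0,1,R)
state=q0 head=1 tape=_211[2]1122   (q0,2)→(q2,1,L)
state=q2 head=0 tape=_21[1]11122   (q2,1)→(q0,2,L)
state=q0 head=-1 tape=_2[1]211122   (q0,1)→(q0,1,R)
state=q0 head=0 tape=_21[2]11122   (q0,2)→(q2,1,L)
state=q2 head=-1 tape=_2[1]111122   (q2,1)→(q0,2,L)
state=q0 head=-2 tape=_[2]2111122   (q0,2)→(q2,1,L)
state=q2 head=-3 tape=[_]12111122
The non-blank tape span at halt is 12111122.

12111122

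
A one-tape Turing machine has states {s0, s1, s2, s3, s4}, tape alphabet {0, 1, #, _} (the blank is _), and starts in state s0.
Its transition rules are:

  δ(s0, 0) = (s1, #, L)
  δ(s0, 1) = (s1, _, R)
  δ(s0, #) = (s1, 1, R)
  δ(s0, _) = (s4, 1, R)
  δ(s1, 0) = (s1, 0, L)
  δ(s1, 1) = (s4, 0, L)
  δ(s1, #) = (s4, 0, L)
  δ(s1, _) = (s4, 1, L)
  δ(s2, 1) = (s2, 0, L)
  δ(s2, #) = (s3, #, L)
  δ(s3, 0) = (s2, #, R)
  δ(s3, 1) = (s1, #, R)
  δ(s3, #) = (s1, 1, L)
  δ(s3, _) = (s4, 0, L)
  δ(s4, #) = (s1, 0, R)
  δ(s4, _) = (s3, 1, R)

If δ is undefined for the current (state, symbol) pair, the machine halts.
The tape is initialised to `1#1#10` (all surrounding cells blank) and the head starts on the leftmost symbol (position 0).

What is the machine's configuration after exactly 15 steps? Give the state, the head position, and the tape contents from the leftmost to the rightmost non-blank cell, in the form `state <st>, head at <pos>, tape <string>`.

s0 | __[1]#1#10   read 1 → write _, move R, go to s1
s1 | ___[#]1#10   read # → write 0, move L, go to s4
s4 | __[_]01#10   read _ → write 1, move R, go to s3
s3 | __1[0]1#10   read 0 → write #, move R, go to s2
s2 | __1#[1]#10   read 1 → write 0, move L, go to s2
s2 | __1[#]0#10   read # → write #, move L, go to s3
s3 | __[1]#0#10   read 1 → write #, move R, go to s1
s1 | __#[#]0#10   read # → write 0, move L, go to s4
s4 | __[#]00#10   read # → write 0, move R, go to s1
s1 | __0[0]0#10   read 0 → write 0, move L, go to s1
s1 | __[0]00#10   read 0 → write 0, move L, go to s1
s1 | _[_]000#10   read _ → write 1, move L, go to s4
s4 | [_]1000#10   read _ → write 1, move R, go to s3
s3 | 1[1]000#10   read 1 → write #, move R, go to s1
s1 | 1#[0]00#10   read 0 → write 0, move L, go to s1
s1 | 1[#]000#10
After 15 steps: state s1, head at -1, tape 1#000#10.

state s1, head at -1, tape 1#000#10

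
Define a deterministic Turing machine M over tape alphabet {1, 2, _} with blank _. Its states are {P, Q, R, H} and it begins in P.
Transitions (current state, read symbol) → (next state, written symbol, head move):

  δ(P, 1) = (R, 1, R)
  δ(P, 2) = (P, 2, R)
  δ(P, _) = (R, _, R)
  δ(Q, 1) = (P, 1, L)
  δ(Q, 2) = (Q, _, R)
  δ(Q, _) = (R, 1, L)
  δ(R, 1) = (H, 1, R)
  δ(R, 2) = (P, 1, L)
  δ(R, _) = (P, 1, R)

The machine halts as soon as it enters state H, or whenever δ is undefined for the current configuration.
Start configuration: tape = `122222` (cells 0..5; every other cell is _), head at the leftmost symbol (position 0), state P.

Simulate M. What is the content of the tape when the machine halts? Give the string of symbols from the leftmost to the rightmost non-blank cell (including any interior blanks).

112222

P | [1]22222   read 1 → write 1, move R, go to R
R | 1[2]2222   read 2 → write 1, move L, go to P
P | [1]12222   read 1 → write 1, move R, go to R
R | 1[1]2222   read 1 → write 1, move R, go to H
H | 11[2]222
The non-blank tape span at halt is 112222.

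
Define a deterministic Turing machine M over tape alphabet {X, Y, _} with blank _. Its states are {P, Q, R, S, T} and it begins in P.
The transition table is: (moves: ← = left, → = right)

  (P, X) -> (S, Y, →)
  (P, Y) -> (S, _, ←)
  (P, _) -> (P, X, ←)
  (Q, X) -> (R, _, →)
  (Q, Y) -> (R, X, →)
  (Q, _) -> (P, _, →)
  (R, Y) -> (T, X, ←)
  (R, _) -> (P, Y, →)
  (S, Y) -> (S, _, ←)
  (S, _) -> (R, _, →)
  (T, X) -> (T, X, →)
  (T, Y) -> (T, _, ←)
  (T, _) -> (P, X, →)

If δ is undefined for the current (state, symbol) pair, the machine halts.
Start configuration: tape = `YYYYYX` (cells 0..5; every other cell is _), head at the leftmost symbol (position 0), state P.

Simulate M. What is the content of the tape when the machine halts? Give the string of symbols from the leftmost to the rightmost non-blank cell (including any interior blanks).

YYX__X

state=P head=0 tape=_[Y]YYYYX   (P,Y)→(S,_,←)
state=S head=-1 tape=[_]_YYYYX   (S,_)→(R,_,→)
state=R head=0 tape=_[_]YYYYX   (R,_)→(P,Y,→)
state=P head=1 tape=_Y[Y]YYYX   (P,Y)→(S,_,←)
state=S head=0 tape=_[Y]_YYYX   (S,Y)→(S,_,←)
state=S head=-1 tape=[_]__YYYX   (S,_)→(R,_,→)
state=R head=0 tape=_[_]_YYYX   (R,_)→(P,Y,→)
state=P head=1 tape=_Y[_]YYYX   (P,_)→(P,X,←)
state=P head=0 tape=_[Y]XYYYX   (P,Y)→(S,_,←)
state=S head=-1 tape=[_]_XYYYX   (S,_)→(R,_,→)
state=R head=0 tape=_[_]XYYYX   (R,_)→(P,Y,→)
state=P head=1 tape=_Y[X]YYYX   (P,X)→(S,Y,→)
state=S head=2 tape=_YY[Y]YYX   (S,Y)→(S,_,←)
state=S head=1 tape=_Y[Y]_YYX   (S,Y)→(S,_,←)
state=S head=0 tape=_[Y]__YYX   (S,Y)→(S,_,←)
state=S head=-1 tape=[_]___YYX   (S,_)→(R,_,→)
state=R head=0 tape=_[_]__YYX   (R,_)→(P,Y,→)
state=P head=1 tape=_Y[_]_YYX   (P,_)→(P,X,←)
state=P head=0 tape=_[Y]X_YYX   (P,Y)→(S,_,←)
state=S head=-1 tape=[_]_X_YYX   (S,_)→(R,_,→)
state=R head=0 tape=_[_]X_YYX   (R,_)→(P,Y,→)
state=P head=1 tape=_Y[X]_YYX   (P,X)→(S,Y,→)
state=S head=2 tape=_YY[_]YYX   (S,_)→(R,_,→)
state=R head=3 tape=_YY_[Y]YX   (R,Y)→(T,X,←)
state=T head=2 tape=_YY[_]XYX   (T,_)→(P,X,→)
state=P head=3 tape=_YYX[X]YX   (P,X)→(S,Y,→)
state=S head=4 tape=_YYXY[Y]X   (S,Y)→(S,_,←)
state=S head=3 tape=_YYX[Y]_X   (S,Y)→(S,_,←)
state=S head=2 tape=_YY[X]__X
The non-blank tape span at halt is YYX__X.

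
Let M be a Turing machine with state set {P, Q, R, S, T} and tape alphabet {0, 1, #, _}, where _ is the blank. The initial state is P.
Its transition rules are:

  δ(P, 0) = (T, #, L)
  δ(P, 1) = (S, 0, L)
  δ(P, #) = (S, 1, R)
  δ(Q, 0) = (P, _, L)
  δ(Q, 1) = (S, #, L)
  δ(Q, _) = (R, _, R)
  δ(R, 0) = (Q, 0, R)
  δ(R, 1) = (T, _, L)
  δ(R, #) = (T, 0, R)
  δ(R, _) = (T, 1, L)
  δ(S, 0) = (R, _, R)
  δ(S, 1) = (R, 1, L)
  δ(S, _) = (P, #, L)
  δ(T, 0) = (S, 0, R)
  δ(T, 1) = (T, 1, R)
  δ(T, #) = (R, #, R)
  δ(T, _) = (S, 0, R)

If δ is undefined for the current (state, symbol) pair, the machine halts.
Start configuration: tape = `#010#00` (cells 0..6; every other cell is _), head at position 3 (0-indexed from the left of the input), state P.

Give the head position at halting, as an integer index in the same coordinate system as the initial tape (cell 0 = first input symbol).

8

P | #01[0]#00___   read 0 → write #, move L, go to T
T | #0[1]##00___   read 1 → write 1, move R, go to T
T | #01[#]#00___   read # → write #, move R, go to R
R | #01#[#]00___   read # → write 0, move R, go to T
T | #01#0[0]0___   read 0 → write 0, move R, go to S
S | #01#00[0]___   read 0 → write _, move R, go to R
R | #01#00_[_]__   read _ → write 1, move L, go to T
T | #01#00[_]1__   read _ → write 0, move R, go to S
S | #01#000[1]__   read 1 → write 1, move L, go to R
R | #01#00[0]1__   read 0 → write 0, move R, go to Q
Q | #01#000[1]__   read 1 → write #, move L, go to S
S | #01#00[0]#__   read 0 → write _, move R, go to R
R | #01#00_[#]__   read # → write 0, move R, go to T
T | #01#00_0[_]_   read _ → write 0, move R, go to S
S | #01#00_00[_]   read _ → write #, move L, go to P
P | #01#00_0[0]#   read 0 → write #, move L, go to T
T | #01#00_[0]##   read 0 → write 0, move R, go to S
S | #01#00_0[#]#
At halt the head is at cell 8.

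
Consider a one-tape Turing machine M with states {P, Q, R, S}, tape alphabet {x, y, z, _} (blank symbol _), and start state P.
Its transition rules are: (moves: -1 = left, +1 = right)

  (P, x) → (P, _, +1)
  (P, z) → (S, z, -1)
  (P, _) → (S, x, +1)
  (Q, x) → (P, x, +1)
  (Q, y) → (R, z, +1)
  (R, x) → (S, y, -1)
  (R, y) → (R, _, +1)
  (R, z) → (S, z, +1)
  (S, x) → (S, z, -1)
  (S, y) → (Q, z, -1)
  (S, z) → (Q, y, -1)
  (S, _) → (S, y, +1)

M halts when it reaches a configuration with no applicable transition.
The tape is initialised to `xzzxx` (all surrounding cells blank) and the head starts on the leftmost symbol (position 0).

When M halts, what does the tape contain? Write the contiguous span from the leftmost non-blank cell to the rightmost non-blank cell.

z_yzx

P | [x]zzxx   read x → write _, move +1, go to P
P | _[z]zxx   read z → write z, move -1, go to S
S | [_]zzxx   read _ → write y, move +1, go to S
S | y[z]zxx   read z → write y, move -1, go to Q
Q | [y]yzxx   read y → write z, move +1, go to R
R | z[y]zxx   read y → write _, move +1, go to R
R | z_[z]xx   read z → write z, move +1, go to S
S | z_z[x]x   read x → write z, move -1, go to S
S | z_[z]zx   read z → write y, move -1, go to Q
Q | z[_]yzx
The non-blank tape span at halt is z_yzx.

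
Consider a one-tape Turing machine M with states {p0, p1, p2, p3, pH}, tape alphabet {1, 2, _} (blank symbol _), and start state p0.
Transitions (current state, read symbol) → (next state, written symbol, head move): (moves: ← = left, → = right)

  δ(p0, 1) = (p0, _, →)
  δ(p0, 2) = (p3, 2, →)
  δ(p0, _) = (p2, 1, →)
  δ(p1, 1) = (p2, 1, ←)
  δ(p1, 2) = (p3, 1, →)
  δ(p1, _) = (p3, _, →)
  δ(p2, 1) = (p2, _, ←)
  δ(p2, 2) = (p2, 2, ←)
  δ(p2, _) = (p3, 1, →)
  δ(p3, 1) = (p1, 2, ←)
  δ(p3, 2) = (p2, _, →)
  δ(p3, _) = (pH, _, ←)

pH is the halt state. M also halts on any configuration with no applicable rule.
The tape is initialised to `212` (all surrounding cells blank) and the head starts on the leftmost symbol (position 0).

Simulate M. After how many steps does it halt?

p0 | [2]12__   read 2 → write 2, move →, go to p3
p3 | 2[1]2__   read 1 → write 2, move ←, go to p1
p1 | [2]22__   read 2 → write 1, move →, go to p3
p3 | 1[2]2__   read 2 → write _, move →, go to p2
p2 | 1_[2]__   read 2 → write 2, move ←, go to p2
p2 | 1[_]2__   read _ → write 1, move →, go to p3
p3 | 11[2]__   read 2 → write _, move →, go to p2
p2 | 11_[_]_   read _ → write 1, move →, go to p3
p3 | 11_1[_]   read _ → write _, move ←, go to pH
pH | 11_[1]_
M halts after 9 transitions.

9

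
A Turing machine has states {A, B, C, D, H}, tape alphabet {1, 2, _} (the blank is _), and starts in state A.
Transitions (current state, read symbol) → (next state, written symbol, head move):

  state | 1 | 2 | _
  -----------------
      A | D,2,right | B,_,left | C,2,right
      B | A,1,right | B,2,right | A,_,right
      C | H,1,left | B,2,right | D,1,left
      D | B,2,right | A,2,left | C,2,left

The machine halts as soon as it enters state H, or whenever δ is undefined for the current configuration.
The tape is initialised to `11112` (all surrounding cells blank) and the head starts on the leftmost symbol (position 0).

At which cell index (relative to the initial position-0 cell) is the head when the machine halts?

state=A head=0 tape=[1]1112_____   (A,1)→(D,2,right)
state=D head=1 tape=2[1]112_____   (D,1)→(B,2,right)
state=B head=2 tape=22[1]12_____   (B,1)→(A,1,right)
state=A head=3 tape=221[1]2_____   (A,1)→(D,2,right)
state=D head=4 tape=2212[2]_____   (D,2)→(A,2,left)
state=A head=3 tape=221[2]2_____   (A,2)→(B,_,left)
state=B head=2 tape=22[1]_2_____   (B,1)→(A,1,right)
state=A head=3 tape=221[_]2_____   (A,_)→(C,2,right)
state=C head=4 tape=2212[2]_____   (C,2)→(B,2,right)
state=B head=5 tape=22122[_]____   (B,_)→(A,_,right)
state=A head=6 tape=22122_[_]___   (A,_)→(C,2,right)
state=C head=7 tape=22122_2[_]__   (C,_)→(D,1,left)
state=D head=6 tape=22122_[2]1__   (D,2)→(A,2,left)
state=A head=5 tape=22122[_]21__   (A,_)→(C,2,right)
state=C head=6 tape=221222[2]1__   (C,2)→(B,2,right)
state=B head=7 tape=2212222[1]__   (B,1)→(A,1,right)
state=A head=8 tape=22122221[_]_   (A,_)→(C,2,right)
state=C head=9 tape=221222212[_]   (C,_)→(D,1,left)
state=D head=8 tape=22122221[2]1   (D,2)→(A,2,left)
state=A head=7 tape=2212222[1]21   (A,1)→(D,2,right)
state=D head=8 tape=22122222[2]1   (D,2)→(A,2,left)
state=A head=7 tape=2212222[2]21   (A,2)→(B,_,left)
state=B head=6 tape=221222[2]_21   (B,2)→(B,2,right)
state=B head=7 tape=2212222[_]21   (B,_)→(A,_,right)
state=A head=8 tape=2212222_[2]1   (A,2)→(B,_,left)
state=B head=7 tape=2212222[_]_1   (B,_)→(A,_,right)
state=A head=8 tape=2212222_[_]1   (A,_)→(C,2,right)
state=C head=9 tape=2212222_2[1]   (C,1)→(H,1,left)
state=H head=8 tape=2212222_[2]1
At halt the head is at cell 8.

8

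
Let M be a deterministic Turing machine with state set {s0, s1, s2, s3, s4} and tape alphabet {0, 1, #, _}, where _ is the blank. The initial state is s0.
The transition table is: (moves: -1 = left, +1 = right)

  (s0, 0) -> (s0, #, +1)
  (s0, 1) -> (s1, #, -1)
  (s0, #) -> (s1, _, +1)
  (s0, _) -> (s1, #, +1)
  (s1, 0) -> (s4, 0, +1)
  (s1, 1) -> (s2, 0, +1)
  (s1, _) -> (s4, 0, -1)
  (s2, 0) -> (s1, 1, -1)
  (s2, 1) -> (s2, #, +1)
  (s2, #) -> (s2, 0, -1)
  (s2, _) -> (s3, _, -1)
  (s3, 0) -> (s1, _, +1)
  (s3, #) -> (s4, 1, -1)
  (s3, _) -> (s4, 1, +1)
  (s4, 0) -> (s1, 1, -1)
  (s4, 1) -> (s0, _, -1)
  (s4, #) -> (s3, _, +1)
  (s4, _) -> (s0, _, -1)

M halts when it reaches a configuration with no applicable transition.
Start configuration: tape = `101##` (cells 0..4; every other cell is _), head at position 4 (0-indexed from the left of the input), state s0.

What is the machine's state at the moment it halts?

state=s0 head=4 tape=101#[#]_   (s0,#)→(s1,_,+1)
state=s1 head=5 tape=101#_[_]   (s1,_)→(s4,0,-1)
state=s4 head=4 tape=101#[_]0   (s4,_)→(s0,_,-1)
state=s0 head=3 tape=101[#]_0   (s0,#)→(s1,_,+1)
state=s1 head=4 tape=101_[_]0   (s1,_)→(s4,0,-1)
state=s4 head=3 tape=101[_]00   (s4,_)→(s0,_,-1)
state=s0 head=2 tape=10[1]_00   (s0,1)→(s1,#,-1)
state=s1 head=1 tape=1[0]#_00   (s1,0)→(s4,0,+1)
state=s4 head=2 tape=10[#]_00   (s4,#)→(s3,_,+1)
state=s3 head=3 tape=10_[_]00   (s3,_)→(s4,1,+1)
state=s4 head=4 tape=10_1[0]0   (s4,0)→(s1,1,-1)
state=s1 head=3 tape=10_[1]10   (s1,1)→(s2,0,+1)
state=s2 head=4 tape=10_0[1]0   (s2,1)→(s2,#,+1)
state=s2 head=5 tape=10_0#[0]   (s2,0)→(s1,1,-1)
state=s1 head=4 tape=10_0[#]1
No transition is defined for (s1, #); M halts in state s1.

s1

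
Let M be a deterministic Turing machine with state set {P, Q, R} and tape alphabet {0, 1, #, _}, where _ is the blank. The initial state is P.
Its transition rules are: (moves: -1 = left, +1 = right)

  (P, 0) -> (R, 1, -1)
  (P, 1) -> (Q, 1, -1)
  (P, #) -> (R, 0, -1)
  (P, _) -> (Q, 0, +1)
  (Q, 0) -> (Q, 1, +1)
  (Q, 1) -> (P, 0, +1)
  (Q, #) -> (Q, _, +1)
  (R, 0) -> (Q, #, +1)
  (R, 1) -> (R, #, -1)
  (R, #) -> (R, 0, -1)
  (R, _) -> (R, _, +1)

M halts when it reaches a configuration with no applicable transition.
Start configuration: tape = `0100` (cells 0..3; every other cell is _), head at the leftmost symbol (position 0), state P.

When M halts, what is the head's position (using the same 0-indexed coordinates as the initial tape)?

5

state=P head=0 tape=_[0]100__   (P,0)→(R,1,-1)
state=R head=-1 tape=[_]1100__   (R,_)→(R,_,+1)
state=R head=0 tape=_[1]100__   (R,1)→(R,#,-1)
state=R head=-1 tape=[_]#100__   (R,_)→(R,_,+1)
state=R head=0 tape=_[#]100__   (R,#)→(R,0,-1)
state=R head=-1 tape=[_]0100__   (R,_)→(R,_,+1)
state=R head=0 tape=_[0]100__   (R,0)→(Q,#,+1)
state=Q head=1 tape=_#[1]00__   (Q,1)→(P,0,+1)
state=P head=2 tape=_#0[0]0__   (P,0)→(R,1,-1)
state=R head=1 tape=_#[0]10__   (R,0)→(Q,#,+1)
state=Q head=2 tape=_##[1]0__   (Q,1)→(P,0,+1)
state=P head=3 tape=_##0[0]__   (P,0)→(R,1,-1)
state=R head=2 tape=_##[0]1__   (R,0)→(Q,#,+1)
state=Q head=3 tape=_###[1]__   (Q,1)→(P,0,+1)
state=P head=4 tape=_###0[_]_   (P,_)→(Q,0,+1)
state=Q head=5 tape=_###00[_]
At halt the head is at cell 5.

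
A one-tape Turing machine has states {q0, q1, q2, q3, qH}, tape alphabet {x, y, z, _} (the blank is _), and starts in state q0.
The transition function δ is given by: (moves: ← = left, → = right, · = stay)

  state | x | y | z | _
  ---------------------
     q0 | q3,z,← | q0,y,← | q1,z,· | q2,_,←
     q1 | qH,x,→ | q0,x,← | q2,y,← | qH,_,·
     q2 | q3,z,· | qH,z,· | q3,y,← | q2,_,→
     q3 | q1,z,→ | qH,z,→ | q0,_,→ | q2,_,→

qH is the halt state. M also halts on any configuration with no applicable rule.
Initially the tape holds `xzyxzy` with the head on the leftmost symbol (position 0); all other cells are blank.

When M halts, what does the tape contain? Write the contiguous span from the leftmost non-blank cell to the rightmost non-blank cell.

state=q0 head=0 tape=_[x]zyxzy   (q0,x)→(q3,z,←)
state=q3 head=-1 tape=[_]zzyxzy   (q3,_)→(q2,_,→)
state=q2 head=0 tape=_[z]zyxzy   (q2,z)→(q3,y,←)
state=q3 head=-1 tape=[_]yzyxzy   (q3,_)→(q2,_,→)
state=q2 head=0 tape=_[y]zyxzy   (q2,y)→(qH,z,·)
state=qH head=0 tape=_[z]zyxzy
The non-blank tape span at halt is zzyxzy.

zzyxzy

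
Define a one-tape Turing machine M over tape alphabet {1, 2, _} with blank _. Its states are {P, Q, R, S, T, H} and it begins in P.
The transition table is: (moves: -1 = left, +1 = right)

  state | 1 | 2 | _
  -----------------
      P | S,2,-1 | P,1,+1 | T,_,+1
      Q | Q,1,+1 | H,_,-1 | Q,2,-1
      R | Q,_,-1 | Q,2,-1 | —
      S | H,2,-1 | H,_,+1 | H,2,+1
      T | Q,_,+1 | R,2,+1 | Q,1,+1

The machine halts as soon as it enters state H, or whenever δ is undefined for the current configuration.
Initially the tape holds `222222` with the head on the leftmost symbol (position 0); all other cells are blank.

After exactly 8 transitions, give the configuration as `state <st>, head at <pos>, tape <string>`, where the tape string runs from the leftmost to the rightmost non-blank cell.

P | [2]22222___   read 2 → write 1, move +1, go to P
P | 1[2]2222___   read 2 → write 1, move +1, go to P
P | 11[2]222___   read 2 → write 1, move +1, go to P
P | 111[2]22___   read 2 → write 1, move +1, go to P
P | 1111[2]2___   read 2 → write 1, move +1, go to P
P | 11111[2]___   read 2 → write 1, move +1, go to P
P | 111111[_]__   read _ → write _, move +1, go to T
T | 111111_[_]_   read _ → write 1, move +1, go to Q
Q | 111111_1[_]
After 8 steps: state Q, head at 8, tape 111111_1.

state Q, head at 8, tape 111111_1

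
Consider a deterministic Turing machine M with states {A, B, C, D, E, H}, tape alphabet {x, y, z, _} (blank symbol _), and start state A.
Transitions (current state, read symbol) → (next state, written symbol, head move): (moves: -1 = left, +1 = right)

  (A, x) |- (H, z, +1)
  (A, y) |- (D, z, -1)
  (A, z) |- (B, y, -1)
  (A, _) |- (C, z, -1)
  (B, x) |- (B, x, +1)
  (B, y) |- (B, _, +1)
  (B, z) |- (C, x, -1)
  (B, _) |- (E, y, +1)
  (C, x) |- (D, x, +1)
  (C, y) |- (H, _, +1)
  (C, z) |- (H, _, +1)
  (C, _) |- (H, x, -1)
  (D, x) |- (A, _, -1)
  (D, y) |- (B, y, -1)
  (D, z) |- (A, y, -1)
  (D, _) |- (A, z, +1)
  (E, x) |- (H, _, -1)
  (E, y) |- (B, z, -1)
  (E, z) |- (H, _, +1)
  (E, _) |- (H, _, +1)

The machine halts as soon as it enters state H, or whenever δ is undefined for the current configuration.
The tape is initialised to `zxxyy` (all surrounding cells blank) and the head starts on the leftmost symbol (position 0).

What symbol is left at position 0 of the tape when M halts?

A | __[z]xxyy   read z → write y, move -1, go to B
B | _[_]yxxyy   read _ → write y, move +1, go to E
E | _y[y]xxyy   read y → write z, move -1, go to B
B | _[y]zxxyy   read y → write _, move +1, go to B
B | __[z]xxyy   read z → write x, move -1, go to C
C | _[_]xxxyy   read _ → write x, move -1, go to H
H | [_]xxxxyy
Cell 0 holds x when M halts.

x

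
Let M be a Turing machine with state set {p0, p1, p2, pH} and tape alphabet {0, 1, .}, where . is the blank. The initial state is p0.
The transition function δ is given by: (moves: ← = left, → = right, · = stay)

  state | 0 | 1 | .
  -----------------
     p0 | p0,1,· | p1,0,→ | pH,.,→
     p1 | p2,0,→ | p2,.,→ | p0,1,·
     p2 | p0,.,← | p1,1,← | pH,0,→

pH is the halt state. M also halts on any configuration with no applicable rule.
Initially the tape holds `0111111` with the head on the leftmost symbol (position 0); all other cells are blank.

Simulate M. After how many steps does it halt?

p0 | [0]111111..   read 0 → write 1, move ·, go to p0
p0 | [1]111111..   read 1 → write 0, move →, go to p1
p1 | 0[1]11111..   read 1 → write ., move →, go to p2
p2 | 0.[1]1111..   read 1 → write 1, move ←, go to p1
p1 | 0[.]11111..   read . → write 1, move ·, go to p0
p0 | 0[1]11111..   read 1 → write 0, move →, go to p1
p1 | 00[1]1111..   read 1 → write ., move →, go to p2
p2 | 00.[1]111..   read 1 → write 1, move ←, go to p1
p1 | 00[.]1111..   read . → write 1, move ·, go to p0
p0 | 00[1]1111..   read 1 → write 0, move →, go to p1
p1 | 000[1]111..   read 1 → write ., move →, go to p2
p2 | 000.[1]11..   read 1 → write 1, move ←, go to p1
p1 | 000[.]111..   read . → write 1, move ·, go to p0
p0 | 000[1]111..   read 1 → write 0, move →, go to p1
p1 | 0000[1]11..   read 1 → write ., move →, go to p2
p2 | 0000.[1]1..   read 1 → write 1, move ←, go to p1
p1 | 0000[.]11..   read . → write 1, move ·, go to p0
p0 | 0000[1]11..   read 1 → write 0, move →, go to p1
p1 | 00000[1]1..   read 1 → write ., move →, go to p2
p2 | 00000.[1]..   read 1 → write 1, move ←, go to p1
p1 | 00000[.]1..   read . → write 1, move ·, go to p0
p0 | 00000[1]1..   read 1 → write 0, move →, go to p1
p1 | 000000[1]..   read 1 → write ., move →, go to p2
p2 | 000000.[.].   read . → write 0, move →, go to pH
pH | 000000.0[.]
M halts after 24 transitions.

24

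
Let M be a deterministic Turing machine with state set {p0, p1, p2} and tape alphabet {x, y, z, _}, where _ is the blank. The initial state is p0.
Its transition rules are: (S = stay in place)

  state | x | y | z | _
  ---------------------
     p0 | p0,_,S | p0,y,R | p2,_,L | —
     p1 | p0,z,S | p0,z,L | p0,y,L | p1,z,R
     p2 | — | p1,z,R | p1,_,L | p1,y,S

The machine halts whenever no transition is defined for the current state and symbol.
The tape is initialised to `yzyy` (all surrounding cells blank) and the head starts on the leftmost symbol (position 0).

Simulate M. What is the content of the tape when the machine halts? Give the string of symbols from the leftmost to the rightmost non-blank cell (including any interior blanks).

y__yy

p0 | __[y]zyy   read y → write y, move R, go to p0
p0 | __y[z]yy   read z → write _, move L, go to p2
p2 | __[y]_yy   read y → write z, move R, go to p1
p1 | __z[_]yy   read _ → write z, move R, go to p1
p1 | __zz[y]y   read y → write z, move L, go to p0
p0 | __z[z]zy   read z → write _, move L, go to p2
p2 | __[z]_zy   read z → write _, move L, go to p1
p1 | _[_]__zy   read _ → write z, move R, go to p1
p1 | _z[_]_zy   read _ → write z, move R, go to p1
p1 | _zz[_]zy   read _ → write z, move R, go to p1
p1 | _zzz[z]y   read z → write y, move L, go to p0
p0 | _zz[z]yy   read z → write _, move L, go to p2
p2 | _z[z]_yy   read z → write _, move L, go to p1
p1 | _[z]__yy   read z → write y, move L, go to p0
p0 | [_]y__yy
The non-blank tape span at halt is y__yy.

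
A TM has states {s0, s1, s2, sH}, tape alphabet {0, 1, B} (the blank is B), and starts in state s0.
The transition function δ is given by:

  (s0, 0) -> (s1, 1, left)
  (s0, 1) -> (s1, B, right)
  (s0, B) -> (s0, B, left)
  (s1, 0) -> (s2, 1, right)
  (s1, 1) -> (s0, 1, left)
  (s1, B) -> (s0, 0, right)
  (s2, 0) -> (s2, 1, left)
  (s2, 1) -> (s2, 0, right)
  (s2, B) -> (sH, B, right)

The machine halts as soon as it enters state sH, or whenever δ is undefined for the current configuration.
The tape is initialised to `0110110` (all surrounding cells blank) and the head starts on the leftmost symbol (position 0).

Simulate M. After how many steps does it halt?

state=s0 head=0 tape=BB[0]110110BB   (s0,0)→(s1,1,left)
state=s1 head=-1 tape=B[B]1110110BB   (s1,B)→(s0,0,right)
state=s0 head=0 tape=B0[1]110110BB   (s0,1)→(s1,B,right)
state=s1 head=1 tape=B0B[1]10110BB   (s1,1)→(s0,1,left)
state=s0 head=0 tape=B0[B]110110BB   (s0,B)→(s0,B,left)
state=s0 head=-1 tape=B[0]B110110BB   (s0,0)→(s1,1,left)
state=s1 head=-2 tape=[B]1B110110BB   (s1,B)→(s0,0,right)
state=s0 head=-1 tape=0[1]B110110BB   (s0,1)→(s1,B,right)
state=s1 head=0 tape=0B[B]110110BB   (s1,B)→(s0,0,right)
state=s0 head=1 tape=0B0[1]10110BB   (s0,1)→(s1,B,right)
state=s1 head=2 tape=0B0B[1]0110BB   (s1,1)→(s0,1,left)
state=s0 head=1 tape=0B0[B]10110BB   (s0,B)→(s0,B,left)
state=s0 head=0 tape=0B[0]B10110BB   (s0,0)→(s1,1,left)
state=s1 head=-1 tape=0[B]1B10110BB   (s1,B)→(s0,0,right)
state=s0 head=0 tape=00[1]B10110BB   (s0,1)→(s1,B,right)
state=s1 head=1 tape=00B[B]10110BB   (s1,B)→(s0,0,right)
state=s0 head=2 tape=00B0[1]0110BB   (s0,1)→(s1,B,right)
state=s1 head=3 tape=00B0B[0]110BB   (s1,0)→(s2,1,right)
state=s2 head=4 tape=00B0B1[1]10BB   (s2,1)→(s2,0,right)
state=s2 head=5 tape=00B0B10[1]0BB   (s2,1)→(s2,0,right)
state=s2 head=6 tape=00B0B100[0]BB   (s2,0)→(s2,1,left)
state=s2 head=5 tape=00B0B10[0]1BB   (s2,0)→(s2,1,left)
state=s2 head=4 tape=00B0B1[0]11BB   (s2,0)→(s2,1,left)
state=s2 head=3 tape=00B0B[1]111BB   (s2,1)→(s2,0,right)
state=s2 head=4 tape=00B0B0[1]11BB   (s2,1)→(s2,0,right)
state=s2 head=5 tape=00B0B00[1]1BB   (s2,1)→(s2,0,right)
state=s2 head=6 tape=00B0B000[1]BB   (s2,1)→(s2,0,right)
state=s2 head=7 tape=00B0B0000[B]B   (s2,B)→(sH,B,right)
state=sH head=8 tape=00B0B0000B[B]
M halts after 28 transitions.

28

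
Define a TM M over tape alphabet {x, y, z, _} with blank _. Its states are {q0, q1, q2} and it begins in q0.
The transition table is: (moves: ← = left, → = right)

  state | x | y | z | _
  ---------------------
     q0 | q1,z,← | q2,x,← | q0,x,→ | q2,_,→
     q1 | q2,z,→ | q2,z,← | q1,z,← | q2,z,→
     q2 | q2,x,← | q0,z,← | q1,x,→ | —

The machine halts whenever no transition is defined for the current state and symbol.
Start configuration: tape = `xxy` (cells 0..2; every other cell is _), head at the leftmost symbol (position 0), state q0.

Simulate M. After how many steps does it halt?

state=q0 head=0 tape=_[x]xy__   (q0,x)→(q1,z,←)
state=q1 head=-1 tape=[_]zxy__   (q1,_)→(q2,z,→)
state=q2 head=0 tape=z[z]xy__   (q2,z)→(q1,x,→)
state=q1 head=1 tape=zx[x]y__   (q1,x)→(q2,z,→)
state=q2 head=2 tape=zxz[y]__   (q2,y)→(q0,z,←)
state=q0 head=1 tape=zx[z]z__   (q0,z)→(q0,x,→)
state=q0 head=2 tape=zxx[z]__   (q0,z)→(q0,x,→)
state=q0 head=3 tape=zxxx[_]_   (q0,_)→(q2,_,→)
state=q2 head=4 tape=zxxx_[_]
M halts after 8 transitions.

8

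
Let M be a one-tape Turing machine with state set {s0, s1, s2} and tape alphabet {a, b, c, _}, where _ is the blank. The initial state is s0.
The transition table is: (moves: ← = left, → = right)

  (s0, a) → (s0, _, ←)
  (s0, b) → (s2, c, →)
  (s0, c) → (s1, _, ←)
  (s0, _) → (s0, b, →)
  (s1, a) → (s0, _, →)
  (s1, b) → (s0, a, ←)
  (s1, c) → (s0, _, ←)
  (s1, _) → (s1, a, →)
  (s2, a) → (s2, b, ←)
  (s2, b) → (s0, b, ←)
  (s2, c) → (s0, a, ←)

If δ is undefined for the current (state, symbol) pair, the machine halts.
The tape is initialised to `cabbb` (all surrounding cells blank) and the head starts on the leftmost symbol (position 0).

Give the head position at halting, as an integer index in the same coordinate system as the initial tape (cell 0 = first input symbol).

s0 | __[c]abbb   read c → write _, move ←, go to s1
s1 | _[_]_abbb   read _ → write a, move →, go to s1
s1 | _a[_]abbb   read _ → write a, move →, go to s1
s1 | _aa[a]bbb   read a → write _, move →, go to s0
s0 | _aa_[b]bb   read b → write c, move →, go to s2
s2 | _aa_c[b]b   read b → write b, move ←, go to s0
s0 | _aa_[c]bb   read c → write _, move ←, go to s1
s1 | _aa[_]_bb   read _ → write a, move →, go to s1
s1 | _aaa[_]bb   read _ → write a, move →, go to s1
s1 | _aaaa[b]b   read b → write a, move ←, go to s0
s0 | _aaa[a]ab   read a → write _, move ←, go to s0
s0 | _aa[a]_ab   read a → write _, move ←, go to s0
s0 | _a[a]__ab   read a → write _, move ←, go to s0
s0 | _[a]___ab   read a → write _, move ←, go to s0
s0 | [_]____ab   read _ → write b, move →, go to s0
s0 | b[_]___ab   read _ → write b, move →, go to s0
s0 | bb[_]__ab   read _ → write b, move →, go to s0
s0 | bbb[_]_ab   read _ → write b, move →, go to s0
s0 | bbbb[_]ab   read _ → write b, move →, go to s0
s0 | bbbbb[a]b   read a → write _, move ←, go to s0
s0 | bbbb[b]_b   read b → write c, move →, go to s2
s2 | bbbbc[_]b
At halt the head is at cell 3.

3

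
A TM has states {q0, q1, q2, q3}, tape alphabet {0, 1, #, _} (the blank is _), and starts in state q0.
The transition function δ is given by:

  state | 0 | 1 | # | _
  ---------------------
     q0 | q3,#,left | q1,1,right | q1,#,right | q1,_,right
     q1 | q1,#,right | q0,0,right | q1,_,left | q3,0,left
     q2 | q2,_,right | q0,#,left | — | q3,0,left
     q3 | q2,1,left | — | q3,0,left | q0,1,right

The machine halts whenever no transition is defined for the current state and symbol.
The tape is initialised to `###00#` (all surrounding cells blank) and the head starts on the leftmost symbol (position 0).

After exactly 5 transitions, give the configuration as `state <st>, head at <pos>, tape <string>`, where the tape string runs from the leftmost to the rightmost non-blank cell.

state=q0 head=0 tape=__[#]##00#   (q0,#)→(q1,#,right)
state=q1 head=1 tape=__#[#]#00#   (q1,#)→(q1,_,left)
state=q1 head=0 tape=__[#]_#00#   (q1,#)→(q1,_,left)
state=q1 head=-1 tape=_[_]__#00#   (q1,_)→(q3,0,left)
state=q3 head=-2 tape=[_]0__#00#   (q3,_)→(q0,1,right)
state=q0 head=-1 tape=1[0]__#00#
After 5 steps: state q0, head at -1, tape 10__#00#.

state q0, head at -1, tape 10__#00#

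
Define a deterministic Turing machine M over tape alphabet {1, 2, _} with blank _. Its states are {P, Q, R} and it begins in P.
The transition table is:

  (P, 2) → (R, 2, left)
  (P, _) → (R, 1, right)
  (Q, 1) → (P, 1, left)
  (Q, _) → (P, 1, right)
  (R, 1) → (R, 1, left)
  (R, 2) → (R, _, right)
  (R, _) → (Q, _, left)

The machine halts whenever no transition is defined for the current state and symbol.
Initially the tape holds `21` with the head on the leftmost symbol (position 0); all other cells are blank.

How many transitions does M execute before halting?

8

P | __[2]1   read 2 → write 2, move left, go to R
R | _[_]21   read _ → write _, move left, go to Q
Q | [_]_21   read _ → write 1, move right, go to P
P | 1[_]21   read _ → write 1, move right, go to R
R | 11[2]1   read 2 → write _, move right, go to R
R | 11_[1]   read 1 → write 1, move left, go to R
R | 11[_]1   read _ → write _, move left, go to Q
Q | 1[1]_1   read 1 → write 1, move left, go to P
P | [1]1_1
M halts after 8 transitions.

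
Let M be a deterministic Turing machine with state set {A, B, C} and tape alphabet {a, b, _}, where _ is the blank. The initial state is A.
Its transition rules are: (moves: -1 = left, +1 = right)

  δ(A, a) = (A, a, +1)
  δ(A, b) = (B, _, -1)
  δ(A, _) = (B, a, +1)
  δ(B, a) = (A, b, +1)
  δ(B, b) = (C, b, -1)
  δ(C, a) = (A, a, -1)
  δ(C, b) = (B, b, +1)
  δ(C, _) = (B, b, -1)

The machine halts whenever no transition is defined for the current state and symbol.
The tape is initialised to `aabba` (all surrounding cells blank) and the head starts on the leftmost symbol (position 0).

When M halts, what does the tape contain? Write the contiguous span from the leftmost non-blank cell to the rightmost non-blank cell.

ab_a

state=A head=0 tape=_[a]abba   (A,a)→(A,a,+1)
state=A head=1 tape=_a[a]bba   (A,a)→(A,a,+1)
state=A head=2 tape=_aa[b]ba   (A,b)→(B,_,-1)
state=B head=1 tape=_a[a]_ba   (B,a)→(A,b,+1)
state=A head=2 tape=_ab[_]ba   (A,_)→(B,a,+1)
state=B head=3 tape=_aba[b]a   (B,b)→(C,b,-1)
state=C head=2 tape=_ab[a]ba   (C,a)→(A,a,-1)
state=A head=1 tape=_a[b]aba   (A,b)→(B,_,-1)
state=B head=0 tape=_[a]_aba   (B,a)→(A,b,+1)
state=A head=1 tape=_b[_]aba   (A,_)→(B,a,+1)
state=B head=2 tape=_ba[a]ba   (B,a)→(A,b,+1)
state=A head=3 tape=_bab[b]a   (A,b)→(B,_,-1)
state=B head=2 tape=_ba[b]_a   (B,b)→(C,b,-1)
state=C head=1 tape=_b[a]b_a   (C,a)→(A,a,-1)
state=A head=0 tape=_[b]ab_a   (A,b)→(B,_,-1)
state=B head=-1 tape=[_]_ab_a
The non-blank tape span at halt is ab_a.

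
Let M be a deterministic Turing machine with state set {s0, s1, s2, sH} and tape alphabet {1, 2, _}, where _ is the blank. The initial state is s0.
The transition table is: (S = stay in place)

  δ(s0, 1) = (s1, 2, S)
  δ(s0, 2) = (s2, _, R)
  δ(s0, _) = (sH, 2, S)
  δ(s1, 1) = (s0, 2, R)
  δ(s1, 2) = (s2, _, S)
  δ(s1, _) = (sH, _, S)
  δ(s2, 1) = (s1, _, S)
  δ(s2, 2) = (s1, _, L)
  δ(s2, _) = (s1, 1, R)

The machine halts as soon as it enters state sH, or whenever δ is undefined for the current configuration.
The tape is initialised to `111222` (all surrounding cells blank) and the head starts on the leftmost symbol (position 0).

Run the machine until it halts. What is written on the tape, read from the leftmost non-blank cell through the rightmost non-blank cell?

s0 | [1]11222_   read 1 → write 2, move S, go to s1
s1 | [2]11222_   read 2 → write _, move S, go to s2
s2 | [_]11222_   read _ → write 1, move R, go to s1
s1 | 1[1]1222_   read 1 → write 2, move R, go to s0
s0 | 12[1]222_   read 1 → write 2, move S, go to s1
s1 | 12[2]222_   read 2 → write _, move S, go to s2
s2 | 12[_]222_   read _ → write 1, move R, go to s1
s1 | 121[2]22_   read 2 → write _, move S, go to s2
s2 | 121[_]22_   read _ → write 1, move R, go to s1
s1 | 1211[2]2_   read 2 → write _, move S, go to s2
s2 | 1211[_]2_   read _ → write 1, move R, go to s1
s1 | 12111[2]_   read 2 → write _, move S, go to s2
s2 | 12111[_]_   read _ → write 1, move R, go to s1
s1 | 121111[_]   read _ → write _, move S, go to sH
sH | 121111[_]
The non-blank tape span at halt is 121111.

121111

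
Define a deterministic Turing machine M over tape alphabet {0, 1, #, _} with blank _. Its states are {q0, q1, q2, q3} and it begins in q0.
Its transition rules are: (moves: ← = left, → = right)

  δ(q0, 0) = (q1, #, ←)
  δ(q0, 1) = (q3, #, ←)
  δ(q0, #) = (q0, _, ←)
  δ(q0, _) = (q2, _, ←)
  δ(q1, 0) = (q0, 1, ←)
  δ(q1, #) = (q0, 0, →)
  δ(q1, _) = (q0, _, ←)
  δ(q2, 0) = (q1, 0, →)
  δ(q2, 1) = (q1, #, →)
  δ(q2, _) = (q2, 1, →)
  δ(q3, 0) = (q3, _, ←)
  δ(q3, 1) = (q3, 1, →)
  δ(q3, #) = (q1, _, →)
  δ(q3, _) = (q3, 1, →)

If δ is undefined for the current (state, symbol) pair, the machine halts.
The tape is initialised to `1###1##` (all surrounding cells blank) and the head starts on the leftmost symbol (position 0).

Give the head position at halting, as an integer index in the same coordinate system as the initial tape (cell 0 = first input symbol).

q0 | ____[1]###1##   read 1 → write #, move ←, go to q3
q3 | ___[_]####1##   read _ → write 1, move →, go to q3
q3 | ___1[#]###1##   read # → write _, move →, go to q1
q1 | ___1_[#]##1##   read # → write 0, move →, go to q0
q0 | ___1_0[#]#1##   read # → write _, move ←, go to q0
q0 | ___1_[0]_#1##   read 0 → write #, move ←, go to q1
q1 | ___1[_]#_#1##   read _ → write _, move ←, go to q0
q0 | ___[1]_#_#1##   read 1 → write #, move ←, go to q3
q3 | __[_]#_#_#1##   read _ → write 1, move →, go to q3
q3 | __1[#]_#_#1##   read # → write _, move →, go to q1
q1 | __1_[_]#_#1##   read _ → write _, move ←, go to q0
q0 | __1[_]_#_#1##   read _ → write _, move ←, go to q2
q2 | __[1]__#_#1##   read 1 → write #, move →, go to q1
q1 | __#[_]_#_#1##   read _ → write _, move ←, go to q0
q0 | __[#]__#_#1##   read # → write _, move ←, go to q0
q0 | _[_]___#_#1##   read _ → write _, move ←, go to q2
q2 | [_]____#_#1##   read _ → write 1, move →, go to q2
q2 | 1[_]___#_#1##   read _ → write 1, move →, go to q2
q2 | 11[_]__#_#1##   read _ → write 1, move →, go to q2
q2 | 111[_]_#_#1##   read _ → write 1, move →, go to q2
q2 | 1111[_]#_#1##   read _ → write 1, move →, go to q2
q2 | 11111[#]_#1##
At halt the head is at cell 1.

1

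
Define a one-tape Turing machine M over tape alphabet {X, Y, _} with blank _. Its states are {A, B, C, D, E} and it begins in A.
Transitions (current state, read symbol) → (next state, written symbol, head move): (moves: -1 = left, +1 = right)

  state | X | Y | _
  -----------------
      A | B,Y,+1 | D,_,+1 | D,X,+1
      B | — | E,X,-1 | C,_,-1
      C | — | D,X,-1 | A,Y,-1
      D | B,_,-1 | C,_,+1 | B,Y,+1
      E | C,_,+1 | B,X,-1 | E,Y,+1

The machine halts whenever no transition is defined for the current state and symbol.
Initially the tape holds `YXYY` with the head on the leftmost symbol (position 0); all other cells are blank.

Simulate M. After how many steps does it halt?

state=A head=0 tape=__[Y]XYY   (A,Y)→(D,_,+1)
state=D head=1 tape=___[X]YY   (D,X)→(B,_,-1)
state=B head=0 tape=__[_]_YY   (B,_)→(C,_,-1)
state=C head=-1 tape=_[_]__YY   (C,_)→(A,Y,-1)
state=A head=-2 tape=[_]Y__YY   (A,_)→(D,X,+1)
state=D head=-1 tape=X[Y]__YY   (D,Y)→(C,_,+1)
state=C head=0 tape=X_[_]_YY   (C,_)→(A,Y,-1)
state=A head=-1 tape=X[_]Y_YY   (A,_)→(D,X,+1)
state=D head=0 tape=XX[Y]_YY   (D,Y)→(C,_,+1)
state=C head=1 tape=XX_[_]YY   (C,_)→(A,Y,-1)
state=A head=0 tape=XX[_]YYY   (A,_)→(D,X,+1)
state=D head=1 tape=XXX[Y]YY   (D,Y)→(C,_,+1)
state=C head=2 tape=XXX_[Y]Y   (C,Y)→(D,X,-1)
state=D head=1 tape=XXX[_]XY   (D,_)→(B,Y,+1)
state=B head=2 tape=XXXY[X]Y
M halts after 14 transitions.

14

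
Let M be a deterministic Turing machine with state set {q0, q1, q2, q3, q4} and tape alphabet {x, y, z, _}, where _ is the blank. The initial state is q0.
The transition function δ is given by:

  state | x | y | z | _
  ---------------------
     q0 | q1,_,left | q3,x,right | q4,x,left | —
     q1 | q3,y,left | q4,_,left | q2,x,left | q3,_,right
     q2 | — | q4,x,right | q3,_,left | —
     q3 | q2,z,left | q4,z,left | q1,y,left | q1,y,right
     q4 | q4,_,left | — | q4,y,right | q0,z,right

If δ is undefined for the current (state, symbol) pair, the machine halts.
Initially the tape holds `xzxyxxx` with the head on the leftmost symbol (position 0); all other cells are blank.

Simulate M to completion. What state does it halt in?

q0 | _[x]zxyxxx   read x → write _, move left, go to q1
q1 | [_]_zxyxxx   read _ → write _, move right, go to q3
q3 | _[_]zxyxxx   read _ → write y, move right, go to q1
q1 | _y[z]xyxxx   read z → write x, move left, go to q2
q2 | _[y]xxyxxx   read y → write x, move right, go to q4
q4 | _x[x]xyxxx   read x → write _, move left, go to q4
q4 | _[x]_xyxxx   read x → write _, move left, go to q4
q4 | [_]__xyxxx   read _ → write z, move right, go to q0
q0 | z[_]_xyxxx
No transition is defined for (q0, _); M halts in state q0.

q0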